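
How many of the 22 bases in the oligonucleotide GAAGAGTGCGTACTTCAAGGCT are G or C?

11

A=6, C=4, G=7, T=5
G+C = 7 + 4 = 11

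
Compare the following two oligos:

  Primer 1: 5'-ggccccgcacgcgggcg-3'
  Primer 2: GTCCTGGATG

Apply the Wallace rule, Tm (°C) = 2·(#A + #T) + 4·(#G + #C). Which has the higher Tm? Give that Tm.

Primer 1, 66°C

Primer 1: A+T=1, G+C=16 → Tm = 2(1)+4(16) = 66°C
Primer 2: A+T=4, G+C=6 → Tm = 2(4)+4(6) = 32°C
66°C vs 32°C → primer 1 is higher.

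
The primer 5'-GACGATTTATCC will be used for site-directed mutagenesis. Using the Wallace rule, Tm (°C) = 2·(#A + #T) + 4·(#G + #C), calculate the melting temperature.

Counting bases: A=3, G=2, C=3, T=4
AT pairs contribute 7, GC pairs contribute 5.
Tm = 2×7 + 4×5 = 34°C

34°C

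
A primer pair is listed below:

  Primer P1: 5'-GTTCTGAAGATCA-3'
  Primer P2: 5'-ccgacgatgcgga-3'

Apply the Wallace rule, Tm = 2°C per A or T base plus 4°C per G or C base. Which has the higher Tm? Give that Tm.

Primer P2, 44°C

Primer P1: A+T=8, G+C=5 → Tm = 2(8)+4(5) = 36°C
Primer P2: A+T=4, G+C=9 → Tm = 2(4)+4(9) = 44°C
36°C vs 44°C → primer P2 is higher.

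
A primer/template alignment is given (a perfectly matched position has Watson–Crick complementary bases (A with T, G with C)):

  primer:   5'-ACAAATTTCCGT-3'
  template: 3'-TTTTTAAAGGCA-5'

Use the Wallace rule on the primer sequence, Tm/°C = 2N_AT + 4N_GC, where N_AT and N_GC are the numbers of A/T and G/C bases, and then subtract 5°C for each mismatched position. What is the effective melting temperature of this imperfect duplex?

Primer base counts: A=4, T=4, G=1, C=3 → A+T=8, G+C=4
Perfect-match Tm = 2(8) + 4(4) = 16 + 16 = 32°C
Mismatches (positions where the bases are not complementary): 1 (at position 2)
Effective Tm = 32 − 1×5 = 32 − 5 = 27°C

27°C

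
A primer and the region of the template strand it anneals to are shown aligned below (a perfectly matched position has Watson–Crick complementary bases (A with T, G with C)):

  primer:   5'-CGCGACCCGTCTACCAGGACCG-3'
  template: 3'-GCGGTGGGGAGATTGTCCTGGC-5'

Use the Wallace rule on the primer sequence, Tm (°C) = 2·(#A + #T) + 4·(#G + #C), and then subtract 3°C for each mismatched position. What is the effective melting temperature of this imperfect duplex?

67°C

Primer base counts: A=4, T=2, G=6, C=10 → A+T=6, G+C=16
Perfect-match Tm = 2(6) + 4(16) = 12 + 64 = 76°C
Mismatches (positions where the bases are not complementary): 3 (at positions 4, 9, 14)
Effective Tm = 76 − 3×3 = 76 − 9 = 67°C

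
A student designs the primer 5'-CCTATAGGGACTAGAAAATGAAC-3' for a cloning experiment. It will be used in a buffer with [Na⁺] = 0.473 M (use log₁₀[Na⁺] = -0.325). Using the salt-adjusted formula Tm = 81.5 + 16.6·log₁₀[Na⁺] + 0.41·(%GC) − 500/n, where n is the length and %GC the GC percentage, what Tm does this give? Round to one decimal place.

Length n = 23. Counting bases: C=4, A=10, G=5, T=4
G+C = 9, so %GC = 9/23 × 100 = 39.13%
Salt term: 16.6 × (-0.325) = -5.395
GC term: 0.41 × 39.13 = 16.043; length term: −500/23 = −21.739
Tm = 81.5 + (-5.395) + 16.043 − 21.739 = 70.409 → 70.4°C

70.4°C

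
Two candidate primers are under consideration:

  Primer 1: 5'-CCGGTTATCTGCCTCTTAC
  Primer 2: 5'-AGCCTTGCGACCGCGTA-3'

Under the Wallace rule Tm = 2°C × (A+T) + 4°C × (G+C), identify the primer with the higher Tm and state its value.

Primer 1: A+T=9, G+C=10 → Tm = 2(9)+4(10) = 58°C
Primer 2: A+T=6, G+C=11 → Tm = 2(6)+4(11) = 56°C
58°C vs 56°C → primer 1 is higher.

Primer 1, 58°C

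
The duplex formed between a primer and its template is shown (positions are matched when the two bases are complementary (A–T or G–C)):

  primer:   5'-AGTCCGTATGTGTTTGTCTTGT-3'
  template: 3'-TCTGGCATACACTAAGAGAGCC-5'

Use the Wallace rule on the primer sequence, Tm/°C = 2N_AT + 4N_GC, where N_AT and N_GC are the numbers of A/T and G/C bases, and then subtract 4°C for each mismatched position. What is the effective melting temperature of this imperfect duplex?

Primer base counts: A=2, T=11, G=6, C=3 → A+T=13, G+C=9
Perfect-match Tm = 2(13) + 4(9) = 26 + 36 = 62°C
Mismatches (positions where the bases are not complementary): 5 (at positions 3, 13, 16, 20, 22)
Effective Tm = 62 − 5×4 = 62 − 20 = 42°C

42°C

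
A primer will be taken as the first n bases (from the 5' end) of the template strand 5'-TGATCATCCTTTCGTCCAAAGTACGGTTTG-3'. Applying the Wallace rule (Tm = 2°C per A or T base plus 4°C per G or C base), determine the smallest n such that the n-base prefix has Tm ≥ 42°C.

First 14 bases: TGATCATCCTTTCG → Tm = 40°C (< 42°C)
First 15 bases: TGATCATCCTTTCGT → Tm = 42°C (≥ 42°C)
Since every base adds ≥2°C, Tm only increases with n, so the threshold is first crossed at n = 15.

n = 15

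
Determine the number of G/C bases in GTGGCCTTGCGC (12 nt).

Counting bases: A=0, G=5, C=4, T=3
G+C = 5 + 4 = 9

9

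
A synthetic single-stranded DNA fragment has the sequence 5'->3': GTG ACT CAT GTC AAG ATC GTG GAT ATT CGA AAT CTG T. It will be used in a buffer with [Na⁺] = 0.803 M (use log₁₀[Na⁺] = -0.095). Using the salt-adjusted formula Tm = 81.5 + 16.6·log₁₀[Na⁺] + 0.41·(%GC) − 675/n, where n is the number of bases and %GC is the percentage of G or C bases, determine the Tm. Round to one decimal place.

Length n = 37. Base counts: C=6, A=10, G=9, T=12
G+C = 15, so %GC = 15/37 × 100 = 40.541%
Salt term: 16.6 × (-0.095) = -1.577
GC term: 0.41 × 40.541 = 16.622; length term: −675/37 = −18.243
Tm = 81.5 + (-1.577) + 16.622 − 18.243 = 78.302 → 78.3°C

78.3°C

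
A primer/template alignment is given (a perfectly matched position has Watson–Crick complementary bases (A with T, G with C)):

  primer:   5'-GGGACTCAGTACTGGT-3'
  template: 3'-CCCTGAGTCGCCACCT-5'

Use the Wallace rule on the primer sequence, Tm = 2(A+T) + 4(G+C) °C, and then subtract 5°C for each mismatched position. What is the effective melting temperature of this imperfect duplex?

Primer base counts: A=3, T=4, G=6, C=3 → A+T=7, G+C=9
Perfect-match Tm = 2(7) + 4(9) = 14 + 36 = 50°C
Mismatches (positions where the bases are not complementary): 4 (at positions 10, 11, 12, 16)
Effective Tm = 50 − 4×5 = 50 − 20 = 30°C

30°C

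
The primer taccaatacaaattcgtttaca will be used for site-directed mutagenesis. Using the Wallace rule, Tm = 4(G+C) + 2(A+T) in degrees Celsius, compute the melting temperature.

56°C

Counting bases: T=7, G=1, C=5, A=9
A+T = 16, G+C = 6
Tm = 2×16 + 4×6 = 56°C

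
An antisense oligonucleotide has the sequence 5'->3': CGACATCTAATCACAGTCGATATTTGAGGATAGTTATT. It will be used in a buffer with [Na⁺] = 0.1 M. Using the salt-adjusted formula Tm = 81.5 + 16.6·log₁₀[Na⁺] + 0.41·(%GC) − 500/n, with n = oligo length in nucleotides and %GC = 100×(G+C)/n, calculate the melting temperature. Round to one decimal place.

Length n = 38. Counting bases: T=13, C=6, A=12, G=7
G+C = 13, so %GC = 13/38 × 100 = 34.211%
Salt term: 16.6 × (-1) = -16.6
GC term: 0.41 × 34.211 = 14.027; length term: −500/38 = −13.158
Tm = 81.5 + (-16.6) + 14.027 − 13.158 = 65.769 → 65.8°C

65.8°C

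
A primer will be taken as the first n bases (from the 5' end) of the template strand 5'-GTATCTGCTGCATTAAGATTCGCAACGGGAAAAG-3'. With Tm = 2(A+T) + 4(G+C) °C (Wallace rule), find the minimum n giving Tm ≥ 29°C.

First 9 bases: GTATCTGCT → Tm = 26°C (< 29°C)
First 10 bases: GTATCTGCTG → Tm = 30°C (≥ 29°C)
Each additional base adds 2°C (A/T) or 4°C (G/C), so Tm is non-decreasing in n; n = 10 is the first length to reach 29°C.

n = 10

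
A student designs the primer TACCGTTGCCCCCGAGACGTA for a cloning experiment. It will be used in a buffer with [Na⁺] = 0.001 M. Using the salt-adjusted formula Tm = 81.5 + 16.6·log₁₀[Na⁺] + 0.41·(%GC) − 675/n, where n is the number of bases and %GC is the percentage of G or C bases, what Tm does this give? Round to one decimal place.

Length n = 21. Scanning the sequence gives G=5, A=4, T=4, C=8.
G+C = 13, so %GC = 13/21 × 100 = 61.905%
Salt term: 16.6 × (-3) = -49.8
GC term: 0.41 × 61.905 = 25.381; length term: −675/21 = −32.143
Tm = 81.5 + (-49.8) + 25.381 − 32.143 = 24.938 → 24.9°C

24.9°C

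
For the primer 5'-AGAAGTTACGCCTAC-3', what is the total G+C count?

7

Scanning the sequence gives G=3, T=3, C=4, A=5.
G+C = 3 + 4 = 7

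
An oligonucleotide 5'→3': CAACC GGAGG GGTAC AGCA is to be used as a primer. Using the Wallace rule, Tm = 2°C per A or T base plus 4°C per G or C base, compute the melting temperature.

62°C

G=7, T=1, C=5, A=6
So N_AT = 7 and N_GC = 12.
Tm = 2(7) + 4(12) = 14 + 48 = 62°C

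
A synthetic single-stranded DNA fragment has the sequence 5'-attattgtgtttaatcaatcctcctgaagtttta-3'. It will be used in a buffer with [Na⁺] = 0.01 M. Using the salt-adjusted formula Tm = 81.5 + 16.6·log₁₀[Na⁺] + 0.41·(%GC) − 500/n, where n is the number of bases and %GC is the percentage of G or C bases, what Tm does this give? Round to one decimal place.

Length n = 34. Base counts: C=5, T=16, G=4, A=9
G+C = 9, so %GC = 9/34 × 100 = 26.471%
Salt term: 16.6 × (-2) = -33.2
GC term: 0.41 × 26.471 = 10.853; length term: −500/34 = −14.706
Tm = 81.5 + (-33.2) + 10.853 − 14.706 = 44.447 → 44.4°C

44.4°C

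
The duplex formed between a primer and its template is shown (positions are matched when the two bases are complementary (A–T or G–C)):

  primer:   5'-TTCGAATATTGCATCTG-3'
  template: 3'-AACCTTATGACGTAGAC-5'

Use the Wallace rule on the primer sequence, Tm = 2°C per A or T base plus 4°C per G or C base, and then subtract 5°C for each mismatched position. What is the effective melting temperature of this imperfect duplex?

Primer base counts: A=4, T=7, G=3, C=3 → A+T=11, G+C=6
Perfect-match Tm = 2(11) + 4(6) = 22 + 24 = 46°C
Mismatches (positions where the bases are not complementary): 2 (at positions 3, 9)
Effective Tm = 46 − 2×5 = 46 − 10 = 36°C

36°C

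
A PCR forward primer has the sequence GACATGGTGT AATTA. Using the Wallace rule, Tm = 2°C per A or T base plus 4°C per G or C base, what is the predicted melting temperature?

40°C

Base counts: C=1, T=5, A=5, G=4
AT pairs contribute 10, GC pairs contribute 5.
Tm = 4·5 + 2·10 = 20 + 20 = 40°C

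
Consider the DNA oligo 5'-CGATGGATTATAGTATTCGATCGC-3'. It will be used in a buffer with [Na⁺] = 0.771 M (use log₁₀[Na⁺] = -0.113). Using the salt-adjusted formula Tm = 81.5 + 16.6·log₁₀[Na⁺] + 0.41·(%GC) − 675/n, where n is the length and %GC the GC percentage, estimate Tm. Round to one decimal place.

Length n = 24. Counting bases: T=8, G=6, A=6, C=4
G+C = 10, so %GC = 10/24 × 100 = 41.667%
Salt term: 16.6 × (-0.113) = -1.876
GC term: 0.41 × 41.667 = 17.083; length term: −675/24 = −28.125
Tm = 81.5 + (-1.876) + 17.083 − 28.125 = 68.582 → 68.6°C

68.6°C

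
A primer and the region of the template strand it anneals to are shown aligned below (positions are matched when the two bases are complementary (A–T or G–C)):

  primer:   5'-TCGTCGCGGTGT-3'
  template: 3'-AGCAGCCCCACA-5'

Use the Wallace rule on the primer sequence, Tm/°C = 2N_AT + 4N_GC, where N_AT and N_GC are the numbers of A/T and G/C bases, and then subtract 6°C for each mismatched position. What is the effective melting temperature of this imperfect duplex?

Primer base counts: A=0, T=4, G=5, C=3 → A+T=4, G+C=8
Perfect-match Tm = 2(4) + 4(8) = 8 + 32 = 40°C
Mismatches (positions where the bases are not complementary): 1 (at position 7)
Effective Tm = 40 − 1×6 = 40 − 6 = 34°C

34°C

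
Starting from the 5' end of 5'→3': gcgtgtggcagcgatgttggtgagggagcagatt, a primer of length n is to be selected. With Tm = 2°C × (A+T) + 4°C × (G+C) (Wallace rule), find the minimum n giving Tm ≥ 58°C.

n = 18

First 17 bases: GCGTGTGGCAGCGATGT → Tm = 56°C (< 58°C)
First 18 bases: GCGTGTGGCAGCGATGTT → Tm = 58°C (≥ 58°C)
Since every base adds ≥2°C, Tm only increases with n, so the threshold is first crossed at n = 18.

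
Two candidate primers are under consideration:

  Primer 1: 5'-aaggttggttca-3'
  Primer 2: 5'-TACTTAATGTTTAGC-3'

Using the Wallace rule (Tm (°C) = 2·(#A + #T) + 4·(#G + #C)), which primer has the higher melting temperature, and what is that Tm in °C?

Primer 1: A+T=7, G+C=5 → Tm = 2(7)+4(5) = 34°C
Primer 2: A+T=11, G+C=4 → Tm = 2(11)+4(4) = 38°C
34°C vs 38°C → primer 2 is higher.

Primer 2, 38°C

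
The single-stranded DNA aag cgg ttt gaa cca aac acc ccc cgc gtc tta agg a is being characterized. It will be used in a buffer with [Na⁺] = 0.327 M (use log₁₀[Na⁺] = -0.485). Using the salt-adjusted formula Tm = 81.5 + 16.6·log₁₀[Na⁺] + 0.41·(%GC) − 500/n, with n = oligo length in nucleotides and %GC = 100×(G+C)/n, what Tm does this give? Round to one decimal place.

Length n = 37. G=8, C=12, T=6, A=11
G+C = 20, so %GC = 20/37 × 100 = 54.054%
Salt term: 16.6 × (-0.485) = -8.051
GC term: 0.41 × 54.054 = 22.162; length term: −500/37 = −13.514
Tm = 81.5 + (-8.051) + 22.162 − 13.514 = 82.097 → 82.1°C

82.1°C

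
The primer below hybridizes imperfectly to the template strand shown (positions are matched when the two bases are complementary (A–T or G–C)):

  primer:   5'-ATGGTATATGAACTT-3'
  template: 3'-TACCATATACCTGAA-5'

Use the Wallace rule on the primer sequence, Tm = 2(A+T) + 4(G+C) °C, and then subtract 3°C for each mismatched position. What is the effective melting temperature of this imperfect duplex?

Primer base counts: A=5, T=6, G=3, C=1 → A+T=11, G+C=4
Perfect-match Tm = 2(11) + 4(4) = 22 + 16 = 38°C
Mismatches (positions where the bases are not complementary): 1 (at position 11)
Effective Tm = 38 − 1×3 = 38 − 3 = 35°C

35°C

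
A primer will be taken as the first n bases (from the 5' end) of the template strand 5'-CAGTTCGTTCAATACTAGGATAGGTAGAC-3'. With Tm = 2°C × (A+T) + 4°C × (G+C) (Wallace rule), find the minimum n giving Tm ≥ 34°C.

n = 12

First 11 bases: CAGTTCGTTCA → Tm = 32°C (< 34°C)
First 12 bases: CAGTTCGTTCAA → Tm = 34°C (≥ 34°C)
Each additional base adds 2°C (A/T) or 4°C (G/C), so Tm is non-decreasing in n; n = 12 is the first length to reach 34°C.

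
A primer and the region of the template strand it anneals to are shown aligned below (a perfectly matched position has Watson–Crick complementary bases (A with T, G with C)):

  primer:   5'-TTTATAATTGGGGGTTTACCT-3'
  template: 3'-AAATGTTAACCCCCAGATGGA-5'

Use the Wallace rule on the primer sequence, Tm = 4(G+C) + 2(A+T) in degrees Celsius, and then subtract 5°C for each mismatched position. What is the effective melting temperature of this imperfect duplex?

Primer base counts: A=4, T=10, G=5, C=2 → A+T=14, G+C=7
Perfect-match Tm = 2(14) + 4(7) = 28 + 28 = 56°C
Mismatches (positions where the bases are not complementary): 2 (at positions 5, 16)
Effective Tm = 56 − 2×5 = 56 − 10 = 46°C

46°C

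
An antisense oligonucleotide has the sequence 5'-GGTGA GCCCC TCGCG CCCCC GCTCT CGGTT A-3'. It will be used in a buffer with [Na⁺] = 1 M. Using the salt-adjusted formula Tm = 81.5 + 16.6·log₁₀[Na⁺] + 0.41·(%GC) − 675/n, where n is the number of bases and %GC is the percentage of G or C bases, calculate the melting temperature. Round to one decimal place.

Length n = 31. Base counts: G=9, A=2, T=6, C=14
G+C = 23, so %GC = 23/31 × 100 = 74.194%
Salt term: 16.6 × (0) = 0
GC term: 0.41 × 74.194 = 30.42; length term: −675/31 = −21.774
Tm = 81.5 + (0) + 30.42 − 21.774 = 90.146 → 90.1°C

90.1°C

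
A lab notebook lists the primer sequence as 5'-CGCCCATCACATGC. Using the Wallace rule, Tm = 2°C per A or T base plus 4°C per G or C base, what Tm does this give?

46°C

Counting bases: G=2, T=2, A=3, C=7
So N_AT = 5 and N_GC = 9.
Tm = 2(5) + 4(9) = 10 + 36 = 46°C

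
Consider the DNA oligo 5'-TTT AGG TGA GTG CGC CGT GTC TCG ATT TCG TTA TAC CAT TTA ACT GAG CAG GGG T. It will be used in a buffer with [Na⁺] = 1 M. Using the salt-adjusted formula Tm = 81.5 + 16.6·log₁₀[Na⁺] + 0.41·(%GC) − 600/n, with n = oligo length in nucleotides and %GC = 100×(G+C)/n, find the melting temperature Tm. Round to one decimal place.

Length n = 55. G=16, T=19, A=10, C=10
G+C = 26, so %GC = 26/55 × 100 = 47.273%
Salt term: 16.6 × (0) = 0
GC term: 0.41 × 47.273 = 19.382; length term: −600/55 = −10.909
Tm = 81.5 + (0) + 19.382 − 10.909 = 89.973 → 90.0°C

90.0°C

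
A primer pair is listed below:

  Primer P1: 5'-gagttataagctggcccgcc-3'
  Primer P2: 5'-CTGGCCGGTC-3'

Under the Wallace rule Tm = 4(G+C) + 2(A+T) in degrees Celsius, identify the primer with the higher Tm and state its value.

Primer P1, 64°C

Primer P1: A+T=8, G+C=12 → Tm = 2(8)+4(12) = 64°C
Primer P2: A+T=2, G+C=8 → Tm = 2(2)+4(8) = 36°C
64°C vs 36°C → primer P1 is higher.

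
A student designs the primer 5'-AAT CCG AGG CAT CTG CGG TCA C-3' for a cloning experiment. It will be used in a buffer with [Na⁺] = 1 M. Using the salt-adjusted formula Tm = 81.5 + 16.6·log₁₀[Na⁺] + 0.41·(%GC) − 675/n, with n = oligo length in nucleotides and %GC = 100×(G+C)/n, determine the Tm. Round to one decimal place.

75.0°C

Length n = 22. A=5, T=4, C=7, G=6
G+C = 13, so %GC = 13/22 × 100 = 59.091%
Salt term: 16.6 × (0) = 0
GC term: 0.41 × 59.091 = 24.227; length term: −675/22 = −30.682
Tm = 81.5 + (0) + 24.227 − 30.682 = 75.045 → 75.0°C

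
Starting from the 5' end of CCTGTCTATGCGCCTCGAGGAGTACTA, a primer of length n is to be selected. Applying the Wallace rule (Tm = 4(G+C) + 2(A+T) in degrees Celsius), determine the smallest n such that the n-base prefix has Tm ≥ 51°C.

First 15 bases: CCTGTCTATGCGCCT → Tm = 48°C (< 51°C)
First 16 bases: CCTGTCTATGCGCCTC → Tm = 52°C (≥ 51°C)
Each additional base adds 2°C (A/T) or 4°C (G/C), so Tm is non-decreasing in n; n = 16 is the first length to reach 51°C.

n = 16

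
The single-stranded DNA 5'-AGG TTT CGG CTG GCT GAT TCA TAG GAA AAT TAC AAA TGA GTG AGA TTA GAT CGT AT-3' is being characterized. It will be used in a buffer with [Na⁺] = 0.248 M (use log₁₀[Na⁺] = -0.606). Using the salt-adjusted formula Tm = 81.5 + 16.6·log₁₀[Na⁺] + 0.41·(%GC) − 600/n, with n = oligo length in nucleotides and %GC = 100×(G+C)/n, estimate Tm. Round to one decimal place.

76.1°C

Length n = 56. Counting bases: C=6, A=18, G=15, T=17
G+C = 21, so %GC = 21/56 × 100 = 37.5%
Salt term: 16.6 × (-0.606) = -10.06
GC term: 0.41 × 37.5 = 15.375; length term: −600/56 = −10.714
Tm = 81.5 + (-10.06) + 15.375 − 10.714 = 76.101 → 76.1°C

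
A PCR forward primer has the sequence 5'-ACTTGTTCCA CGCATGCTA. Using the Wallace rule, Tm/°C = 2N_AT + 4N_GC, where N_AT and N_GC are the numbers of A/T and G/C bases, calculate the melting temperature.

56°C

Base counts: T=6, C=6, G=3, A=4
AT pairs contribute 10, GC pairs contribute 9.
Tm = 2×10 + 4×9 = 56°C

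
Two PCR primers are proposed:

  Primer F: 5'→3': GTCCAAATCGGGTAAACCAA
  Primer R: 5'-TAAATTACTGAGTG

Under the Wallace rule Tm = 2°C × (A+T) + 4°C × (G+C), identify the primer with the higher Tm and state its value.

Primer F, 58°C

Primer F: A+T=11, G+C=9 → Tm = 2(11)+4(9) = 58°C
Primer R: A+T=10, G+C=4 → Tm = 2(10)+4(4) = 36°C
58°C vs 36°C → primer F is higher.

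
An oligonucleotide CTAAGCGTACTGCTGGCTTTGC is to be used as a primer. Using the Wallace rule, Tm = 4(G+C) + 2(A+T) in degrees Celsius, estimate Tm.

68°C

Base counts: T=7, A=3, C=6, G=6
AT pairs contribute 10, GC pairs contribute 12.
Tm = 2×10 + 4×12 = 68°C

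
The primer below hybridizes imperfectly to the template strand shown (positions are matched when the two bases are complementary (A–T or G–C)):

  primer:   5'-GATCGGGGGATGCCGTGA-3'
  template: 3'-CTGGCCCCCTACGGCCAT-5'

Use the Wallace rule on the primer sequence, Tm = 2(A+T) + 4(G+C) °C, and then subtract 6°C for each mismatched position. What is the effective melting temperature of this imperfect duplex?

Primer base counts: A=3, T=3, G=9, C=3 → A+T=6, G+C=12
Perfect-match Tm = 2(6) + 4(12) = 12 + 48 = 60°C
Mismatches (positions where the bases are not complementary): 3 (at positions 3, 16, 17)
Effective Tm = 60 − 3×6 = 60 − 18 = 42°C

42°C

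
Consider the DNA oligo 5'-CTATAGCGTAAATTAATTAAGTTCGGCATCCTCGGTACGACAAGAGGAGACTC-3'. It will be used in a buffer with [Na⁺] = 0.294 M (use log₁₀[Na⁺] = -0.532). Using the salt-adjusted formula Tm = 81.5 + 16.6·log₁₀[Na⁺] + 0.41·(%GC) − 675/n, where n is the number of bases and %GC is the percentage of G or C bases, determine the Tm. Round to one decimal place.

Length n = 53. T=13, G=12, C=11, A=17
G+C = 23, so %GC = 23/53 × 100 = 43.396%
Salt term: 16.6 × (-0.532) = -8.831
GC term: 0.41 × 43.396 = 17.792; length term: −675/53 = −12.736
Tm = 81.5 + (-8.831) + 17.792 − 12.736 = 77.725 → 77.7°C

77.7°C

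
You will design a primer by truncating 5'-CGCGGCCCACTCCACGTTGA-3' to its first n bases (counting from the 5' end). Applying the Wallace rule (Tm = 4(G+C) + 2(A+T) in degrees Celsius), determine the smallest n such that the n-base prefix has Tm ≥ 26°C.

n = 7

First 6 bases: CGCGGC → Tm = 24°C (< 26°C)
First 7 bases: CGCGGCC → Tm = 28°C (≥ 26°C)
Each additional base adds 2°C (A/T) or 4°C (G/C), so Tm is non-decreasing in n; n = 7 is the first length to reach 26°C.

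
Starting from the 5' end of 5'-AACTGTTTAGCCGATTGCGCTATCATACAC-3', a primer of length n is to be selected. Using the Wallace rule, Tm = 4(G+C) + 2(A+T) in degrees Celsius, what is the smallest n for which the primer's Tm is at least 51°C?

n = 18

First 17 bases: AACTGTTTAGCCGATTG → Tm = 48°C (< 51°C)
First 18 bases: AACTGTTTAGCCGATTGC → Tm = 52°C (≥ 51°C)
Since every base adds ≥2°C, Tm only increases with n, so the threshold is first crossed at n = 18.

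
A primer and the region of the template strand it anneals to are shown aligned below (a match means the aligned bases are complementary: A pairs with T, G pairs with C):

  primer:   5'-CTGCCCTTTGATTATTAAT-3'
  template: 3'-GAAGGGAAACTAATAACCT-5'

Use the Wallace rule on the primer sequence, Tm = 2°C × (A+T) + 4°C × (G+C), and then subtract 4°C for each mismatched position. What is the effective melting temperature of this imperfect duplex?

Primer base counts: A=4, T=9, G=2, C=4 → A+T=13, G+C=6
Perfect-match Tm = 2(13) + 4(6) = 26 + 24 = 50°C
Mismatches (positions where the bases are not complementary): 4 (at positions 3, 17, 18, 19)
Effective Tm = 50 − 4×4 = 50 − 16 = 34°C

34°C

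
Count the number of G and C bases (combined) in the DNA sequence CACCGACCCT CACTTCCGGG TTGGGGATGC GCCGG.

25

C=13, T=6, G=12, A=4
Total G or C: 12 + 13 = 25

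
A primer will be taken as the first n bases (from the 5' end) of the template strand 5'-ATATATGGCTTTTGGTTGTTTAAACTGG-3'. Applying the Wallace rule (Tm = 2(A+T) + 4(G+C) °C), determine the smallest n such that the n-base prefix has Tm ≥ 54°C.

n = 21

First 20 bases: ATATATGGCTTTTGGTTGTT → Tm = 52°C (< 54°C)
First 21 bases: ATATATGGCTTTTGGTTGTTT → Tm = 54°C (≥ 54°C)
Since every base adds ≥2°C, Tm only increases with n, so the threshold is first crossed at n = 21.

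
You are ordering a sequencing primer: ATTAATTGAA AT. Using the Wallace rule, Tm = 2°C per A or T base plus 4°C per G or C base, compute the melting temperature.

Base counts: G=1, A=6, C=0, T=5
A+T = 11, G+C = 1
Tm = 2×11 + 4×1 = 26°C

26°C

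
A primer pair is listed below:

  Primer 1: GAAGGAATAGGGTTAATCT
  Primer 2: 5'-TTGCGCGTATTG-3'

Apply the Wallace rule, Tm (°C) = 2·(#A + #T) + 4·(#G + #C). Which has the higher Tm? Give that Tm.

Primer 1, 52°C

Primer 1: A+T=12, G+C=7 → Tm = 2(12)+4(7) = 52°C
Primer 2: A+T=6, G+C=6 → Tm = 2(6)+4(6) = 36°C
52°C vs 36°C → primer 1 is higher.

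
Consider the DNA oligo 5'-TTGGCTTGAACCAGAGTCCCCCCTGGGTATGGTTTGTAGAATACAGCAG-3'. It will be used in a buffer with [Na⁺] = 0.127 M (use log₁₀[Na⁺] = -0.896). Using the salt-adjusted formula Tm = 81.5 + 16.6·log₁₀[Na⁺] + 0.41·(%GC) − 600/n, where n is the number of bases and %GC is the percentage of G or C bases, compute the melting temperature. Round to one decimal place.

75.3°C

Length n = 49. Base counts: C=11, T=13, G=14, A=11
G+C = 25, so %GC = 25/49 × 100 = 51.02%
Salt term: 16.6 × (-0.896) = -14.874
GC term: 0.41 × 51.02 = 20.918; length term: −600/49 = −12.245
Tm = 81.5 + (-14.874) + 20.918 − 12.245 = 75.299 → 75.3°C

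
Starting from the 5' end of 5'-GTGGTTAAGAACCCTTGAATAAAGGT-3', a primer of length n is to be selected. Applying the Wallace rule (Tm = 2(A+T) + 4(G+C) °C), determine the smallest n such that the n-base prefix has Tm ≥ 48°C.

n = 17

First 16 bases: GTGGTTAAGAACCCTT → Tm = 46°C (< 48°C)
First 17 bases: GTGGTTAAGAACCCTTG → Tm = 50°C (≥ 48°C)
Each additional base adds 2°C (A/T) or 4°C (G/C), so Tm is non-decreasing in n; n = 17 is the first length to reach 48°C.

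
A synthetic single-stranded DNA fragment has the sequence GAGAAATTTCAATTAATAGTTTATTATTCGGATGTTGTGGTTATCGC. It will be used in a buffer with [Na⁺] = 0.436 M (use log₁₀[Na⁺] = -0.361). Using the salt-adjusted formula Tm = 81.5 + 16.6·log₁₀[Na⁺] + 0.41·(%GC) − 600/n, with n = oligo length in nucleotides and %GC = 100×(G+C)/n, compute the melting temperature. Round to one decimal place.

75.0°C

Length n = 47. Counting bases: A=13, G=10, T=20, C=4
G+C = 14, so %GC = 14/47 × 100 = 29.787%
Salt term: 16.6 × (-0.361) = -5.993
GC term: 0.41 × 29.787 = 12.213; length term: −600/47 = −12.766
Tm = 81.5 + (-5.993) + 12.213 − 12.766 = 74.954 → 75.0°C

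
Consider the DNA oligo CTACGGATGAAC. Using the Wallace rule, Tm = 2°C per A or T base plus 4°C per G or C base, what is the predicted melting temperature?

36°C

A=4, G=3, T=2, C=3
AT pairs contribute 6, GC pairs contribute 6.
Tm = 2(6) + 4(6) = 12 + 24 = 36°C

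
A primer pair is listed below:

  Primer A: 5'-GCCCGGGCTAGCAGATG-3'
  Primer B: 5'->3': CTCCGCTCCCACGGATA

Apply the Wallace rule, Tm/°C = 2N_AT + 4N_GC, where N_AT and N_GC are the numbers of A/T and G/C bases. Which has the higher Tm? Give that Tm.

Primer A: A+T=5, G+C=12 → Tm = 2(5)+4(12) = 58°C
Primer B: A+T=6, G+C=11 → Tm = 2(6)+4(11) = 56°C
58°C vs 56°C → primer A is higher.

Primer A, 58°C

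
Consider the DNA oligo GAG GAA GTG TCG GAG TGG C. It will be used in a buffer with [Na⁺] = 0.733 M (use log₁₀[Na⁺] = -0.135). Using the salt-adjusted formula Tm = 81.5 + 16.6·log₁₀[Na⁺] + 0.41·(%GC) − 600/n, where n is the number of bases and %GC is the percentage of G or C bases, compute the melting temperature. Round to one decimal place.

Length n = 19. Scanning the sequence gives C=2, T=3, A=4, G=10.
G+C = 12, so %GC = 12/19 × 100 = 63.158%
Salt term: 16.6 × (-0.135) = -2.241
GC term: 0.41 × 63.158 = 25.895; length term: −600/19 = −31.579
Tm = 81.5 + (-2.241) + 25.895 − 31.579 = 73.575 → 73.6°C

73.6°C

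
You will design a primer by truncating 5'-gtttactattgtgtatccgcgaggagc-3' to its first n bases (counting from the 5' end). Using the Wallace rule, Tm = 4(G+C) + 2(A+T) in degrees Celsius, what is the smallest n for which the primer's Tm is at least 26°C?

n = 11

First 10 bases: GTTTACTATT → Tm = 24°C (< 26°C)
First 11 bases: GTTTACTATTG → Tm = 28°C (≥ 26°C)
Each additional base adds 2°C (A/T) or 4°C (G/C), so Tm is non-decreasing in n; n = 11 is the first length to reach 26°C.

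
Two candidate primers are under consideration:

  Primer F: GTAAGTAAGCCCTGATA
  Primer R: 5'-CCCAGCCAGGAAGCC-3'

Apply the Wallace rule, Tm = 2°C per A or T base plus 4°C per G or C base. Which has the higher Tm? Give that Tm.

Primer F: A+T=10, G+C=7 → Tm = 2(10)+4(7) = 48°C
Primer R: A+T=4, G+C=11 → Tm = 2(4)+4(11) = 52°C
48°C vs 52°C → primer R is higher.

Primer R, 52°C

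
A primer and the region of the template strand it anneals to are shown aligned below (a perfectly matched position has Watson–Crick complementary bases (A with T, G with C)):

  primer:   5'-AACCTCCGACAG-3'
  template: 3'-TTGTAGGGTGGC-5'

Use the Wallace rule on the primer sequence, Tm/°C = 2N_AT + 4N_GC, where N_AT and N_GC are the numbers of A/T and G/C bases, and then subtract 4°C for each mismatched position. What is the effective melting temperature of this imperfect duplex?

26°C

Primer base counts: A=4, T=1, G=2, C=5 → A+T=5, G+C=7
Perfect-match Tm = 2(5) + 4(7) = 10 + 28 = 38°C
Mismatches (positions where the bases are not complementary): 3 (at positions 4, 8, 11)
Effective Tm = 38 − 3×4 = 38 − 12 = 26°C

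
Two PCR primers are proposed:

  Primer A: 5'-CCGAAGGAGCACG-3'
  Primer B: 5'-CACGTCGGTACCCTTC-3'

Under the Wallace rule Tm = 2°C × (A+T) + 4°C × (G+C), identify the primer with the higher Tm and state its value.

Primer A: A+T=4, G+C=9 → Tm = 2(4)+4(9) = 44°C
Primer B: A+T=6, G+C=10 → Tm = 2(6)+4(10) = 52°C
44°C vs 52°C → primer B is higher.

Primer B, 52°C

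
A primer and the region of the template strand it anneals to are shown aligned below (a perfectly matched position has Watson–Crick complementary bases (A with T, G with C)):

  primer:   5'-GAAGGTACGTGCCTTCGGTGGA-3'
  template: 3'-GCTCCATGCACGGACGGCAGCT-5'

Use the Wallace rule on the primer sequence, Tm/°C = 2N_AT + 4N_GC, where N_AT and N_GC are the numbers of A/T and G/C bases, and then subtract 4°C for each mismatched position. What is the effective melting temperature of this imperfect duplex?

Primer base counts: A=4, T=5, G=9, C=4 → A+T=9, G+C=13
Perfect-match Tm = 2(9) + 4(13) = 18 + 52 = 70°C
Mismatches (positions where the bases are not complementary): 5 (at positions 1, 2, 15, 17, 20)
Effective Tm = 70 − 5×4 = 70 − 20 = 50°C

50°C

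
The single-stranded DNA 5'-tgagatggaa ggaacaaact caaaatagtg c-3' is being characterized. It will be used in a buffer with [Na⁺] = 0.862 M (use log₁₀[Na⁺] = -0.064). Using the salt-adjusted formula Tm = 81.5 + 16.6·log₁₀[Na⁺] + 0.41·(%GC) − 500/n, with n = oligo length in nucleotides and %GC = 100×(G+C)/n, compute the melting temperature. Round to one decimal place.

Length n = 31. Base counts: C=4, T=5, A=14, G=8
G+C = 12, so %GC = 12/31 × 100 = 38.71%
Salt term: 16.6 × (-0.064) = -1.062
GC term: 0.41 × 38.71 = 15.871; length term: −500/31 = −16.129
Tm = 81.5 + (-1.062) + 15.871 − 16.129 = 80.18 → 80.2°C

80.2°C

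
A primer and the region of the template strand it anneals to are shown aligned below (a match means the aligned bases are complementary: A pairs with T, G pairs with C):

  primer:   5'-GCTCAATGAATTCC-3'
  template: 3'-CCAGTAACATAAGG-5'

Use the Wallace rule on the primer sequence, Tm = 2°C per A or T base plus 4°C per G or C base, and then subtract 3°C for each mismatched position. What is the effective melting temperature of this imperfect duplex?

Primer base counts: A=4, T=4, G=2, C=4 → A+T=8, G+C=6
Perfect-match Tm = 2(8) + 4(6) = 16 + 24 = 40°C
Mismatches (positions where the bases are not complementary): 3 (at positions 2, 6, 9)
Effective Tm = 40 − 3×3 = 40 − 9 = 31°C

31°C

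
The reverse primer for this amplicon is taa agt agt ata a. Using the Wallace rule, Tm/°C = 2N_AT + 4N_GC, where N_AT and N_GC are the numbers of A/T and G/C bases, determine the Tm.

30°C

Base counts: G=2, A=7, C=0, T=4
AT pairs contribute 11, GC pairs contribute 2.
Tm = 2×11 + 4×2 = 30°C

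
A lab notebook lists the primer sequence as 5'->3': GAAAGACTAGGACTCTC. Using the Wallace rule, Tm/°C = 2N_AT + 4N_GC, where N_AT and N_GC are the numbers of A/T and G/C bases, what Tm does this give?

Counting bases: C=4, G=4, T=3, A=6
So N_AT = 9 and N_GC = 8.
Tm = 2(9) + 4(8) = 18 + 32 = 50°C

50°C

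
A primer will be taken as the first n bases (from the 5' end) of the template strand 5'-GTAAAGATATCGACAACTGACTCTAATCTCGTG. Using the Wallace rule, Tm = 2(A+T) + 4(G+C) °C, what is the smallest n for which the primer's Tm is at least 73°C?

n = 28

First 27 bases: GTAAAGATATCGACAACTGACTCTAAT → Tm = 72°C (< 73°C)
First 28 bases: GTAAAGATATCGACAACTGACTCTAATC → Tm = 76°C (≥ 73°C)
Each additional base adds 2°C (A/T) or 4°C (G/C), so Tm is non-decreasing in n; n = 28 is the first length to reach 73°C.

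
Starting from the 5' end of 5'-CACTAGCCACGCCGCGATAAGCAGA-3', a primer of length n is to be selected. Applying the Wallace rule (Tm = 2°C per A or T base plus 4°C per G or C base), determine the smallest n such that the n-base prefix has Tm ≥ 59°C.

First 17 bases: CACTAGCCACGCCGCGA → Tm = 58°C (< 59°C)
First 18 bases: CACTAGCCACGCCGCGAT → Tm = 60°C (≥ 59°C)
Since every base adds ≥2°C, Tm only increases with n, so the threshold is first crossed at n = 18.

n = 18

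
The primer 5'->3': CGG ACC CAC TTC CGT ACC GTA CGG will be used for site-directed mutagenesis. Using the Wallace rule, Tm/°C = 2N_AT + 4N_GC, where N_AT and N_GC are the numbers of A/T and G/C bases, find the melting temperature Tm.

80°C

Scanning the sequence gives C=10, A=4, T=4, G=6.
AT pairs contribute 8, GC pairs contribute 16.
Tm = 2(8) + 4(16) = 16 + 64 = 80°C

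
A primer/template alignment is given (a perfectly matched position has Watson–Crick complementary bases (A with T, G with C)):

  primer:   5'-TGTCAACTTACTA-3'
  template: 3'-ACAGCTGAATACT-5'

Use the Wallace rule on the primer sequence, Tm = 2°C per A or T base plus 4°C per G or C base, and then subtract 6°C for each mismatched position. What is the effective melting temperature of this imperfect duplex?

16°C

Primer base counts: A=4, T=5, G=1, C=3 → A+T=9, G+C=4
Perfect-match Tm = 2(9) + 4(4) = 18 + 16 = 34°C
Mismatches (positions where the bases are not complementary): 3 (at positions 5, 11, 12)
Effective Tm = 34 − 3×6 = 34 − 18 = 16°C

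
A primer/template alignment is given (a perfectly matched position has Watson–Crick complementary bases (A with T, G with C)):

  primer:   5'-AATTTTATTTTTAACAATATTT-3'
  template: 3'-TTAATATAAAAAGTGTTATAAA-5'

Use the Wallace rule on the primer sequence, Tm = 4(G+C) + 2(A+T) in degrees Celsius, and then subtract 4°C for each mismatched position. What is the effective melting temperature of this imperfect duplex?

Primer base counts: A=8, T=13, G=0, C=1 → A+T=21, G+C=1
Perfect-match Tm = 2(21) + 4(1) = 42 + 4 = 46°C
Mismatches (positions where the bases are not complementary): 2 (at positions 5, 13)
Effective Tm = 46 − 2×4 = 46 − 8 = 38°C

38°C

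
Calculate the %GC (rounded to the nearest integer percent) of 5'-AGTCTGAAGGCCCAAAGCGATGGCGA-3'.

Counting bases: T=3, C=6, G=9, A=8
G+C = 9 + 6 = 15 out of 26 bases
%GC = 15/26 × 100 = 57.69% ≈ 58%

58%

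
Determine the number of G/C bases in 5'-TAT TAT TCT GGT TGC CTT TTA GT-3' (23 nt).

Scanning the sequence gives G=4, T=13, A=3, C=3.
G+C = 4 + 3 = 7

7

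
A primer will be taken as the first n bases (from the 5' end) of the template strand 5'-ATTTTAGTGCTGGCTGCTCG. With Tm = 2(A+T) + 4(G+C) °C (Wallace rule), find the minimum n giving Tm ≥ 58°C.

n = 20

First 19 bases: ATTTTAGTGCTGGCTGCTC → Tm = 56°C (< 58°C)
First 20 bases: ATTTTAGTGCTGGCTGCTCG → Tm = 60°C (≥ 58°C)
Each additional base adds 2°C (A/T) or 4°C (G/C), so Tm is non-decreasing in n; n = 20 is the first length to reach 58°C.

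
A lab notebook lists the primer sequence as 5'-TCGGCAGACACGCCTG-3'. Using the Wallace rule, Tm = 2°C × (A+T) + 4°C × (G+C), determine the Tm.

Scanning the sequence gives C=6, G=5, A=3, T=2.
A+T = 5, G+C = 11
Tm = 4·11 + 2·5 = 44 + 10 = 54°C

54°C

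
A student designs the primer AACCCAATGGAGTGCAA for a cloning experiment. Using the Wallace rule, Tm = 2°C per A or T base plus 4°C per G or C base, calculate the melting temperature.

50°C

Base counts: C=4, A=7, T=2, G=4
AT pairs contribute 9, GC pairs contribute 8.
Tm = 2(9) + 4(8) = 18 + 32 = 50°C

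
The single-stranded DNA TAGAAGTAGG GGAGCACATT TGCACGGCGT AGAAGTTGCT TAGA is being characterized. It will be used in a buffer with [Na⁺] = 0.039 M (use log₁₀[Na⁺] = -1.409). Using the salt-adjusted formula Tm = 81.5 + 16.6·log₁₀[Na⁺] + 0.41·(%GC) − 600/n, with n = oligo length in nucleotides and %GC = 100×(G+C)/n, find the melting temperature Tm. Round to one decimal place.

Length n = 44. G=15, T=10, C=6, A=13
G+C = 21, so %GC = 21/44 × 100 = 47.727%
Salt term: 16.6 × (-1.409) = -23.389
GC term: 0.41 × 47.727 = 19.568; length term: −600/44 = −13.636
Tm = 81.5 + (-23.389) + 19.568 − 13.636 = 64.043 → 64.0°C

64.0°C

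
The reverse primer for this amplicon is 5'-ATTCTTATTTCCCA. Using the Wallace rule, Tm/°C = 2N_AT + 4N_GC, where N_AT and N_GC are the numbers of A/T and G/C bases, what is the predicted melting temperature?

A=3, C=4, G=0, T=7
AT pairs contribute 10, GC pairs contribute 4.
Tm = 2×10 + 4×4 = 36°C

36°C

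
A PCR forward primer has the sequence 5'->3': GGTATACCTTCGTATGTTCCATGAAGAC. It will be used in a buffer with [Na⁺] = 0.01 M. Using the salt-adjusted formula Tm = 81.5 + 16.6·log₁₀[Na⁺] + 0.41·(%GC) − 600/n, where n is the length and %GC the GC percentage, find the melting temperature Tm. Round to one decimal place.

44.4°C

Length n = 28. Counting bases: C=6, G=6, A=7, T=9
G+C = 12, so %GC = 12/28 × 100 = 42.857%
Salt term: 16.6 × (-2) = -33.2
GC term: 0.41 × 42.857 = 17.571; length term: −600/28 = −21.429
Tm = 81.5 + (-33.2) + 17.571 − 21.429 = 44.442 → 44.4°C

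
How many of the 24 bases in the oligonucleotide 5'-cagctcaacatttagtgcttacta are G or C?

Counting bases: G=3, T=8, C=6, A=7
Total G or C: 3 + 6 = 9

9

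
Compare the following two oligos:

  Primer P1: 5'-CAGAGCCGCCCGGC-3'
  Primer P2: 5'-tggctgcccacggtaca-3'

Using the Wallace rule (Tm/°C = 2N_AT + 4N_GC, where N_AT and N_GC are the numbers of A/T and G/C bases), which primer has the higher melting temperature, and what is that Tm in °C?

Primer P1: A+T=2, G+C=12 → Tm = 2(2)+4(12) = 52°C
Primer P2: A+T=6, G+C=11 → Tm = 2(6)+4(11) = 56°C
52°C vs 56°C → primer P2 is higher.

Primer P2, 56°C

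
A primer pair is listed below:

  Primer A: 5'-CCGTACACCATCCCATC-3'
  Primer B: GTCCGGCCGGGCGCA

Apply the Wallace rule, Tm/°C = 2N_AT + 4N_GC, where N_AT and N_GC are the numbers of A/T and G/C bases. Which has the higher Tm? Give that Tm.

Primer B, 56°C

Primer A: A+T=7, G+C=10 → Tm = 2(7)+4(10) = 54°C
Primer B: A+T=2, G+C=13 → Tm = 2(2)+4(13) = 56°C
54°C vs 56°C → primer B is higher.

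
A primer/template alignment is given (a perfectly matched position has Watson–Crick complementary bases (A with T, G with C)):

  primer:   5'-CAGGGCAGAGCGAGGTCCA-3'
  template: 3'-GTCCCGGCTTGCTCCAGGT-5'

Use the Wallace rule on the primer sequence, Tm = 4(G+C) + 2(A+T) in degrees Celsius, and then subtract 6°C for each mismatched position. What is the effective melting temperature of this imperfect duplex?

52°C

Primer base counts: A=5, T=1, G=8, C=5 → A+T=6, G+C=13
Perfect-match Tm = 2(6) + 4(13) = 12 + 52 = 64°C
Mismatches (positions where the bases are not complementary): 2 (at positions 7, 10)
Effective Tm = 64 − 2×6 = 64 − 12 = 52°C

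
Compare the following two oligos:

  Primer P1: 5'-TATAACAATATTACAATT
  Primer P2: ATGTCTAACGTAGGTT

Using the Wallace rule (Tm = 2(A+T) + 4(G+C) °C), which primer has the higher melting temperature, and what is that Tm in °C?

Primer P2, 44°C

Primer P1: A+T=16, G+C=2 → Tm = 2(16)+4(2) = 40°C
Primer P2: A+T=10, G+C=6 → Tm = 2(10)+4(6) = 44°C
40°C vs 44°C → primer P2 is higher.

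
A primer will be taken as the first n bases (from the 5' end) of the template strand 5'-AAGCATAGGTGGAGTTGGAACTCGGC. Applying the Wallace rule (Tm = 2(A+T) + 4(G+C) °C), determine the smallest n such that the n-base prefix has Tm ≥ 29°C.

First 10 bases: AAGCATAGGT → Tm = 28°C (< 29°C)
First 11 bases: AAGCATAGGTG → Tm = 32°C (≥ 29°C)
Since every base adds ≥2°C, Tm only increases with n, so the threshold is first crossed at n = 11.

n = 11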